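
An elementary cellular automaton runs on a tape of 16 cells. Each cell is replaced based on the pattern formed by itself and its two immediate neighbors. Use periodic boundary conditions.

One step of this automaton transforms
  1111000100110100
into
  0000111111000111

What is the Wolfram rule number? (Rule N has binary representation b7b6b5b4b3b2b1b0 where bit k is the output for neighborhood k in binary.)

position 1: 111 → 0  (bit 7 = 0)
position 3: 110 → 0  (bit 6 = 0)
position 12: 101 → 0  (bit 5 = 0)
position 4: 100 → 1  (bit 4 = 1)
position 0: 011 → 0  (bit 3 = 0)
position 7: 010 → 1  (bit 2 = 1)
position 6: 001 → 1  (bit 1 = 1)
position 5: 000 → 1  (bit 0 = 1)
bits b7..b0 = 00010111 = 23

23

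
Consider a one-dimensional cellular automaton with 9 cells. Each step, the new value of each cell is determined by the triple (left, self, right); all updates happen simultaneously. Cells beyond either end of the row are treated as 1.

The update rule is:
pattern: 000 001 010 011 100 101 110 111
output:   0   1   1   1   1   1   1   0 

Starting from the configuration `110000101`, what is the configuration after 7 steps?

110001111

011001111
111111000
000001101
100011111
110110000
011111001
110001111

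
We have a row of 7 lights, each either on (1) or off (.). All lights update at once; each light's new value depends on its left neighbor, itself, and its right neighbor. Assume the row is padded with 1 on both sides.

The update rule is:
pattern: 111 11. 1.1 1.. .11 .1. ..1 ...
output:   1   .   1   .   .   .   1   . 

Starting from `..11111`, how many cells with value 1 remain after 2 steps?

step 1: .1.1111
step 2: 1.1.111
count of 1: 5

5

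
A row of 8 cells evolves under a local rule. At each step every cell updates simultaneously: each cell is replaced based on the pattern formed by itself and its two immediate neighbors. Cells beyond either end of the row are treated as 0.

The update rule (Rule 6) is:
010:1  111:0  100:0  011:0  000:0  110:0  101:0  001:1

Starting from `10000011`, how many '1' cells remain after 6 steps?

1

10000100
10001100
10010000
10110000
10000000
10000000
count of 1: 1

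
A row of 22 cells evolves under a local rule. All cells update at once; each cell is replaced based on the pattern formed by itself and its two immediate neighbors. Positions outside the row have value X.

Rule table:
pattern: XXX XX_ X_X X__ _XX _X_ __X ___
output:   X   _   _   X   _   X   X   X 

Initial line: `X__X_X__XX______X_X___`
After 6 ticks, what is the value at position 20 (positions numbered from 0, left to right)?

_

_XXX_XXX__XXXXXXX_XXXX
__X___X_XX_XXXXX___XXX
XXXXXXX_____XXX_XXX_XX
XXXXXX_XXXXX_X___X___X
XXXXX___XXX__XXXXXXXX_
XXXX_XXX_X_XX_XXXXXX__
position 20 holds _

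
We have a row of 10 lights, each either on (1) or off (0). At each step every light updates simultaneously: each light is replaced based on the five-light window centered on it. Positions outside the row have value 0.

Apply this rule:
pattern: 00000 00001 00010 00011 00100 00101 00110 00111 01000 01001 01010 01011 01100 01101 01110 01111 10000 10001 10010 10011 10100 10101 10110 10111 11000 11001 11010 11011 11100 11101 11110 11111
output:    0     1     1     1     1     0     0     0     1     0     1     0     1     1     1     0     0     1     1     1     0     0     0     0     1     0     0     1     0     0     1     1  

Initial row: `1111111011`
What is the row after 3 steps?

step 1: 0011110101
step 2: 1100100010
step 3: 0101111111

0101111111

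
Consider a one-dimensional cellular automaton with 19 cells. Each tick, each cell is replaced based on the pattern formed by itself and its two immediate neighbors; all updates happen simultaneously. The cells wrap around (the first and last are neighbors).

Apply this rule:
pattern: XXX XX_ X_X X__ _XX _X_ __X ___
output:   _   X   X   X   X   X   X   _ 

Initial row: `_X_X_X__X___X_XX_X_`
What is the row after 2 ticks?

_________XXX_______

XXXXXXXXXX_XXXXXXXX
_________XXX_______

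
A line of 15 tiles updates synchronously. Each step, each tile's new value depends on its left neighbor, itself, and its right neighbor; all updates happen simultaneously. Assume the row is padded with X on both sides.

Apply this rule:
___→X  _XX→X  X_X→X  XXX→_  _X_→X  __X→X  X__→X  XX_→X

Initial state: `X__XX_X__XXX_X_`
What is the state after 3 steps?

XXXXXXXXXX_XXXX

step 1: XXXXXXXXXX_XXXX
step 2: _________XXX___
step 3: XXXXXXXXXX_XXXX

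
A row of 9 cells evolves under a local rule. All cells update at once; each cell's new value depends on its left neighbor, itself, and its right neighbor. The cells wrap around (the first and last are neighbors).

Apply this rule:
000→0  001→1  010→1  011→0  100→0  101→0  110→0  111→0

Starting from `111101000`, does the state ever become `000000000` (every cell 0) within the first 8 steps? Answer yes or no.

no

step 1: 000001001
step 2: 000011011
step 3: 000100000
step 4: 001100000
step 5: 010000000
step 6: 110000000
step 7: 000000001
step 8: 000000011
step 8 is 000000011, still not uniform 0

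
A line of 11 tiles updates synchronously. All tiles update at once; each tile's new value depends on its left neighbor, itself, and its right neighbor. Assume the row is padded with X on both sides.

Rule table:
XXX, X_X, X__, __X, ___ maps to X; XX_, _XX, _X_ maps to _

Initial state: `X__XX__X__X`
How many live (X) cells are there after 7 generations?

_XX__XX_XX_
X__XX__X__X  (repeats generation 0; period 2)
generation 7: _XX__XX_XX_
count of X: 6

6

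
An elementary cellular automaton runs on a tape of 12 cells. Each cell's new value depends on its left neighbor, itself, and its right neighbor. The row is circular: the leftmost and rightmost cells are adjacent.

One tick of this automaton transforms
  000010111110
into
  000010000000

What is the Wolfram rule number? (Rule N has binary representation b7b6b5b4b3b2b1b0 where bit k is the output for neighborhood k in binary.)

position 7: 111 → 0  (bit 7 = 0)
position 10: 110 → 0  (bit 6 = 0)
position 5: 101 → 0  (bit 5 = 0)
position 11: 100 → 0  (bit 4 = 0)
position 6: 011 → 0  (bit 3 = 0)
position 4: 010 → 1  (bit 2 = 1)
position 3: 001 → 0  (bit 1 = 0)
position 0: 000 → 0  (bit 0 = 0)
bits b7..b0 = 00000100 = 4

4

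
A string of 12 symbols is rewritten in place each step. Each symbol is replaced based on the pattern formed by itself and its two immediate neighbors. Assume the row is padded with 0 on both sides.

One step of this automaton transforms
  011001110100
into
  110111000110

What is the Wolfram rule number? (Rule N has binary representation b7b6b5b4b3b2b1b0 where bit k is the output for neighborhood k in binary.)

30

position 6: 111 → 0  (bit 7 = 0)
position 2: 110 → 0  (bit 6 = 0)
position 8: 101 → 0  (bit 5 = 0)
position 3: 100 → 1  (bit 4 = 1)
position 1: 011 → 1  (bit 3 = 1)
position 9: 010 → 1  (bit 2 = 1)
position 0: 001 → 1  (bit 1 = 1)
position 11: 000 → 0  (bit 0 = 0)
bits b7..b0 = 00011110 = 30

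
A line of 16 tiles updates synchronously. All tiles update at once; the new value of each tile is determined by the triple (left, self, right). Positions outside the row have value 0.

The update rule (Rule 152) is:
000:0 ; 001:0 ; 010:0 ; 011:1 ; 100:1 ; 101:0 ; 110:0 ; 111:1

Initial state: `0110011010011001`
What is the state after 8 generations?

0000000000001000

0101010001010100
0000001000000010
0000000100000001
0000000010000000
0000000001000000
0000000000100000
0000000000010000
0000000000001000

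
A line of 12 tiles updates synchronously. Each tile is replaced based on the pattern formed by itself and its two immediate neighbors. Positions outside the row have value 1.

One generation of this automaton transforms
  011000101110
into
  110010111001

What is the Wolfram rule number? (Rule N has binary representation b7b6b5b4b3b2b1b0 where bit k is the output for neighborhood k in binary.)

position 9: 111 → 0  (bit 7 = 0)
position 2: 110 → 0  (bit 6 = 0)
position 0: 101 → 1  (bit 5 = 1)
position 3: 100 → 0  (bit 4 = 0)
position 1: 011 → 1  (bit 3 = 1)
position 6: 010 → 1  (bit 2 = 1)
position 5: 001 → 0  (bit 1 = 0)
position 4: 000 → 1  (bit 0 = 1)
bits b7..b0 = 00101101 = 45

45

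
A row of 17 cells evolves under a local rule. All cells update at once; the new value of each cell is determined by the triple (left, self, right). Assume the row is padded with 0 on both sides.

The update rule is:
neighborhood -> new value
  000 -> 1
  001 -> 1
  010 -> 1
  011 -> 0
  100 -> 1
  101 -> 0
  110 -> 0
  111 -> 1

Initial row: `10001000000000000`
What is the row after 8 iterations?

11111111111111111
01111111111111110
10111111111111101
10011111111111001
11101111111110111
01000111111100010
11111011111011111
01110001110001110

01110001110001110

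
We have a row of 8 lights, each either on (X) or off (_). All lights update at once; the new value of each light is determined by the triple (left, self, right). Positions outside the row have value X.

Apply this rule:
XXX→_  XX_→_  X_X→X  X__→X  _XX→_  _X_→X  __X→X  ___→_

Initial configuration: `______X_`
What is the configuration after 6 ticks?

X____XXX
_X__X___
XXXXXX_X
______X_  (repeats tick 0; period 4)
tick 6: _X__X___

_X__X___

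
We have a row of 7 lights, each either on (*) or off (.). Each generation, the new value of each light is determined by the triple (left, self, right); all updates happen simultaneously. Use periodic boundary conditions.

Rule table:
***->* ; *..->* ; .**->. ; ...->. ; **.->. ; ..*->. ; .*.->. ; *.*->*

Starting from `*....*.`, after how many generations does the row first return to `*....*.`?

7

.*....*
*.*....
.*.*...
..*.*..
...*.*.
....*.*
*....*.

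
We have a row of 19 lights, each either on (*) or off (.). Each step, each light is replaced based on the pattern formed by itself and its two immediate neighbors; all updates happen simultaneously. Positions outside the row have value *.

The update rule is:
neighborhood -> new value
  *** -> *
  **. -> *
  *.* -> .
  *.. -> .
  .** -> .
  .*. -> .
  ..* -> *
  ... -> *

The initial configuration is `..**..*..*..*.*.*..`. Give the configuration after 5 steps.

.*.****...*..**.**.

.*.*.*..*..*......*
.......*..*..*****.
.******..*..*.****.
..*****.*..*...***.
.*.****...*..**.**.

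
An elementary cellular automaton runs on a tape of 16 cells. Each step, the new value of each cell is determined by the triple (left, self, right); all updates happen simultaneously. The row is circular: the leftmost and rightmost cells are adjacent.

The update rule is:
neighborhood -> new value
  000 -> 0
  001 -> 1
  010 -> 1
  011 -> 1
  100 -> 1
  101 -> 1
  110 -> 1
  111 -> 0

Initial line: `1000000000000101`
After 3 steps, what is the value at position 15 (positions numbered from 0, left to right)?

1100000000001111
0110000000011000
1111000000111100
position 15 holds 0

0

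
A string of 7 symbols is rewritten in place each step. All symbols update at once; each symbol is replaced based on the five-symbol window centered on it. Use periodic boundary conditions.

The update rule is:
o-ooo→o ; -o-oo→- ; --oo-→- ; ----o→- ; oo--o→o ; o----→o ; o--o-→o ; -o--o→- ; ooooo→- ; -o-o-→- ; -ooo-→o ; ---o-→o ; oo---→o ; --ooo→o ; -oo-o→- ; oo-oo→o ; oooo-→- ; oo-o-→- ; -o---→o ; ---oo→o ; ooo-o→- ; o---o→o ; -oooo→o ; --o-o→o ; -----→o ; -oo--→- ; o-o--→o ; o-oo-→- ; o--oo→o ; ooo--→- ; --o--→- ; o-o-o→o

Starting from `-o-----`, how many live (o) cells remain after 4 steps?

step 1: o-oooo-
step 2: o-oo---
step 3: o---ooo
step 4: -ooooo-
count of o: 5

5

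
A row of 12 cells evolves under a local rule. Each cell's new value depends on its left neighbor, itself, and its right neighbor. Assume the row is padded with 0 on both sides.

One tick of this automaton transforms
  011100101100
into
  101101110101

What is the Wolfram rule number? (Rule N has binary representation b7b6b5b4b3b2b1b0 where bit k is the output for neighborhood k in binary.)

231

position 2: 111 → 1  (bit 7 = 1)
position 3: 110 → 1  (bit 6 = 1)
position 7: 101 → 1  (bit 5 = 1)
position 4: 100 → 0  (bit 4 = 0)
position 1: 011 → 0  (bit 3 = 0)
position 6: 010 → 1  (bit 2 = 1)
position 0: 001 → 1  (bit 1 = 1)
position 11: 000 → 1  (bit 0 = 1)
bits b7..b0 = 11100111 = 231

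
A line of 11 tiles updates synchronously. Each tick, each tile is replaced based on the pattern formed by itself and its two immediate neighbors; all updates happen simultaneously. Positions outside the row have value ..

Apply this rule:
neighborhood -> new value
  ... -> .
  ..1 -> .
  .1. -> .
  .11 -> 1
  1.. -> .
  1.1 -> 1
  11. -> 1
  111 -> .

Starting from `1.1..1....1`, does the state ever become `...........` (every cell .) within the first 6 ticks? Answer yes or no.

yes

.1.........
...........
all cells are . at tick 2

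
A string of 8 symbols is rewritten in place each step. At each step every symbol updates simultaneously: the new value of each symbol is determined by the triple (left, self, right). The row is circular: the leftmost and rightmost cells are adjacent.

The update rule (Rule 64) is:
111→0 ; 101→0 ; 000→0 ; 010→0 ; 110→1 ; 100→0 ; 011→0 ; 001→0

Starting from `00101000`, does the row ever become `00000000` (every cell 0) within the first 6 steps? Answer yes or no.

00000000
all cells are 0 at step 1

yes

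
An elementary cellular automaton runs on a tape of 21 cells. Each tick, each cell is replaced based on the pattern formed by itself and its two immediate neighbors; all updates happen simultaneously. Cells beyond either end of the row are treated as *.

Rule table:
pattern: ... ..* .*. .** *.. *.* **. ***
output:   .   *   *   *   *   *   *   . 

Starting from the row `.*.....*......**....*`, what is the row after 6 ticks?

**............******.

tick 1: ***...***....****..**
tick 2: ..**.**.**..**..****.
tick 3: *****************..**
tick 4: ................****.
tick 5: *..............**..**
tick 6: **............******.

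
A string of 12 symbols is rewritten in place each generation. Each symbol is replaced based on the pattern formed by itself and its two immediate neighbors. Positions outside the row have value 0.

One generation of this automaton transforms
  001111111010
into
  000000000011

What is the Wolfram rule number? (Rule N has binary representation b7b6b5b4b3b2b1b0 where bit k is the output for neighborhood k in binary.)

position 3: 111 → 0  (bit 7 = 0)
position 8: 110 → 0  (bit 6 = 0)
position 9: 101 → 0  (bit 5 = 0)
position 11: 100 → 1  (bit 4 = 1)
position 2: 011 → 0  (bit 3 = 0)
position 10: 010 → 1  (bit 2 = 1)
position 1: 001 → 0  (bit 1 = 0)
position 0: 000 → 0  (bit 0 = 0)
bits b7..b0 = 00010100 = 20

20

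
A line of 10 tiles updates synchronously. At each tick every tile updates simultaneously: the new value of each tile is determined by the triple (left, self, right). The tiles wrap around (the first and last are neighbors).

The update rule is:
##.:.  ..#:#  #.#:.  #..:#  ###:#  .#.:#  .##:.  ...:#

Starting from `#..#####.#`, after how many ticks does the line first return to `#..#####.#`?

6

.##.###...
#....#.###
.#####..##
..###.##..
##.#....##
#..#####.#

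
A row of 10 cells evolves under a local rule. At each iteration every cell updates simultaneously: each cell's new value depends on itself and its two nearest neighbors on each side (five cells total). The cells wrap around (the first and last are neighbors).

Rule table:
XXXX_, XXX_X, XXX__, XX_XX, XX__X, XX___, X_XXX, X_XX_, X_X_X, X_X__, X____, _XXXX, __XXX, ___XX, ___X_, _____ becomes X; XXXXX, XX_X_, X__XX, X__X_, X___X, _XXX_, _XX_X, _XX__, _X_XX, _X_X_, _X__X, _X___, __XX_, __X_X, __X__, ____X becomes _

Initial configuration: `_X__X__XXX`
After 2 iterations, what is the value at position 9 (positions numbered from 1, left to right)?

_

iteration 1: _X_____X_X
iteration 2: _X_XX_X__X
position 9 holds _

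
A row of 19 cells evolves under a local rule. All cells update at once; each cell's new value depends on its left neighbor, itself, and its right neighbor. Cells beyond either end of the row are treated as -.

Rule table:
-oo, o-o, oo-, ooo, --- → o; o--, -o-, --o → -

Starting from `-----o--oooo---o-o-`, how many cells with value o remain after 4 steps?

18

oooo----oooo-o--o--
oooo-oo-ooooo-----o
ooooooooooooo-ooo--
ooooooooooooooooo-o
count of o: 18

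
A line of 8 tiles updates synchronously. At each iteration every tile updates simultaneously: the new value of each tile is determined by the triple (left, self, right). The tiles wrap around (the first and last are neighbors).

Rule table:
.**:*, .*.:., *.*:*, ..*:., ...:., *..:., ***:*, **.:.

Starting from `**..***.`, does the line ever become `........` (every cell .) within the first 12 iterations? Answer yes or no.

*...**.*
....*.**
.....**.
.....*..
........
all cells are . at iteration 5

yes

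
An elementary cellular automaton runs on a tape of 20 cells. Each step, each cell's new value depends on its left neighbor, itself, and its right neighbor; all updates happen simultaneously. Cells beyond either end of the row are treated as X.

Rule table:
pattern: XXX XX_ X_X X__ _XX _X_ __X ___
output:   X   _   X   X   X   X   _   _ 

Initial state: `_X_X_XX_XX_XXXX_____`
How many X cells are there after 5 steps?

15

XXXXXX_XX_XXXX_X____
XXXXX_XX_XXXX_XXX___
XXXX_XX_XXXX_XXX_X__
XXX_XX_XXXX_XXX_XXX_
XX_XX_XXXX_XXX_XXX_X
count of X: 15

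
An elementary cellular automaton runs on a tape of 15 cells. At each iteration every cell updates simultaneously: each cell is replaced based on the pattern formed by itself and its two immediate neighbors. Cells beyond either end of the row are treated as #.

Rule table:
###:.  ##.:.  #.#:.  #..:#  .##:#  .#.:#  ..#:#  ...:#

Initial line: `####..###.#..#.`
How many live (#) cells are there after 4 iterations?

....###...####.
#####..####....
.....###...####
######..####...
count of #: 10

10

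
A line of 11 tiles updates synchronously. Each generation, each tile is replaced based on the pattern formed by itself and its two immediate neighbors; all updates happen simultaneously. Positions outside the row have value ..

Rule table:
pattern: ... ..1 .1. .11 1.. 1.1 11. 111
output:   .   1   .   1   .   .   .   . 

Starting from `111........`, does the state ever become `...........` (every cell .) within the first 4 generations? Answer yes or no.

yes

generation 1: 1..........
generation 2: ...........
all cells are . at generation 2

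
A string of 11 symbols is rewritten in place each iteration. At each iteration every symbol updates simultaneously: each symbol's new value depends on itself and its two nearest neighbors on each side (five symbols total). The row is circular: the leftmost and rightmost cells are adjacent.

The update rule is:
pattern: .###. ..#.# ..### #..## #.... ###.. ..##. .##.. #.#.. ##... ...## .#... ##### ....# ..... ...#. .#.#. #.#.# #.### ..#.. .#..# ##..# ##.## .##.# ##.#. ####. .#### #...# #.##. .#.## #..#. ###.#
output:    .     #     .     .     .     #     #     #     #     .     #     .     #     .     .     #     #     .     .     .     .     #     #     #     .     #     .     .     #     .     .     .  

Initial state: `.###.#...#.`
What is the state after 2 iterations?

.....#..#..
....#......

....#......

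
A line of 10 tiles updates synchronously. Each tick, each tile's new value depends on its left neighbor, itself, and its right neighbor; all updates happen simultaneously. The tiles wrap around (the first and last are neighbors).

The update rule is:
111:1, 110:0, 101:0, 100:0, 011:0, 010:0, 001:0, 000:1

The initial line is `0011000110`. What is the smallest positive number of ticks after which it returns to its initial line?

1000010000
0011000110

2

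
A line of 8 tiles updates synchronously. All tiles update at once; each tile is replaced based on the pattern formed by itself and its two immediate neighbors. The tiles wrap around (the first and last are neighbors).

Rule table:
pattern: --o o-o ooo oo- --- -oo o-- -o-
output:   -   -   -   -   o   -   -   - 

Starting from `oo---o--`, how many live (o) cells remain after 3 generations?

---o----
oo---ooo
---o----
count of o: 1

1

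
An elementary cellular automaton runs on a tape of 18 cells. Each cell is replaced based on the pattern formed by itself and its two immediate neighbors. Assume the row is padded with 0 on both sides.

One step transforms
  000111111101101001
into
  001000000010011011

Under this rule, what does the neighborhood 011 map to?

At position 3 the neighborhood is 011; the next row has 0 there.

0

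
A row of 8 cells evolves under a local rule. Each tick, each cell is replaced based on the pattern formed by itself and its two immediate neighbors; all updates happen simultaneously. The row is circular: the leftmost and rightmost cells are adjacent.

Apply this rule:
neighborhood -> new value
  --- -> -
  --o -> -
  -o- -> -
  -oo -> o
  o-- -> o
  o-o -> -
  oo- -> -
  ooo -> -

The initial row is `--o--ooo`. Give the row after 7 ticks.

---o--o-

o--o-o--
-o----o-
--o----o
o--o----
-o--o---
--o--o--
---o--o-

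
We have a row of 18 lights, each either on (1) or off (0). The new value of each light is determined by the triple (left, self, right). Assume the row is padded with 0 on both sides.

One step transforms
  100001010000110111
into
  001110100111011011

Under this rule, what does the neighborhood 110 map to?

1

At position 13 the neighborhood is 110; the next row has 1 there.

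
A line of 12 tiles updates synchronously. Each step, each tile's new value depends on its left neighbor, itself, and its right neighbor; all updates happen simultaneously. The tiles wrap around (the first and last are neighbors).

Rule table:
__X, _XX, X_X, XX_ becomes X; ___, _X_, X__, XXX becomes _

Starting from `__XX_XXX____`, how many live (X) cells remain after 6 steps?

_XXXXX_X____
XX___XX_____
XX__XXX____X
_X_XX_X___XX
X_XXXX___XXX
XXX__X__XX__
count of X: 6

6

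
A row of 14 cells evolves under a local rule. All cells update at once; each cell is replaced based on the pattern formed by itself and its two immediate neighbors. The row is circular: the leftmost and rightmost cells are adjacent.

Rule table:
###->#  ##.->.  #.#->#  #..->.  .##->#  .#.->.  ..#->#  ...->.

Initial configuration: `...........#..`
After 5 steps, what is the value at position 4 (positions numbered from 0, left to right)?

step 1: ..........#...
step 2: .........#....
step 3: ........#.....
step 4: .......#......
step 5: ......#.......
position 4 holds .

.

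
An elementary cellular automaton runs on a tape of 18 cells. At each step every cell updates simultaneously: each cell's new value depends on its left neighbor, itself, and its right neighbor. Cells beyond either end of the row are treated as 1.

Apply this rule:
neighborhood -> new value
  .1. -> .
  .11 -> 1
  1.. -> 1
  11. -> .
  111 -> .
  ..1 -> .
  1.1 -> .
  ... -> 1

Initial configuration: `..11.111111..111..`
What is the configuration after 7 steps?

....111.1.1.1..11.

1.1..1.....1.1..1.
...1..1111....1...
11..1.1...111..11.
..1....11.1..1.1..
1..111.1...1....1.
.1.1....11..111...
....111.1.1.1..11.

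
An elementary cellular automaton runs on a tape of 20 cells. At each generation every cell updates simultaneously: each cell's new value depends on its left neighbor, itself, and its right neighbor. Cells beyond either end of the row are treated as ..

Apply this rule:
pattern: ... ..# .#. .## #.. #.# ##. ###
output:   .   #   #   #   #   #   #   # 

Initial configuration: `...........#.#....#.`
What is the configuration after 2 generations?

.........###########

..........#####..###
.........###########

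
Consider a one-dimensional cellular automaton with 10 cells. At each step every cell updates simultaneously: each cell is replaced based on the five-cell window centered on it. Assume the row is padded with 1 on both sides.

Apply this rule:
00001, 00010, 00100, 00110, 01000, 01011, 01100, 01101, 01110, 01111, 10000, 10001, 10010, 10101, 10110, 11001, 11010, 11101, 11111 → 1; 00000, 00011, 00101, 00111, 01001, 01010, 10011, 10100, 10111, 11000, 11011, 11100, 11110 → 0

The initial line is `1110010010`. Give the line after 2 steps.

1001110101
0100111110

0100111110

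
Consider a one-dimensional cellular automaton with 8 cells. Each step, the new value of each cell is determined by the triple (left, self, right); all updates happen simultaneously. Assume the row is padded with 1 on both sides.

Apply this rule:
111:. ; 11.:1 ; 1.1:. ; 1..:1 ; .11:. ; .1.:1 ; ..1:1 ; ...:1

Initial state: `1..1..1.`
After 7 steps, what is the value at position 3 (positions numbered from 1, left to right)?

1

step 1: 1111111.
step 2: ......1.
step 3: 1111111.  (repeats step 1; period 2)
step 7: 1111111.
position 3 holds 1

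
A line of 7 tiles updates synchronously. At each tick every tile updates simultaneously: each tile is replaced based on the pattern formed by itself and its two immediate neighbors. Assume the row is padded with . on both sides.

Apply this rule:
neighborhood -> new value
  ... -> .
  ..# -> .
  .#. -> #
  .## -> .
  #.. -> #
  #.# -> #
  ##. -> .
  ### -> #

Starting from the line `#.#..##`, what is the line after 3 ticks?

tick 1: ####...
tick 2: .##.#..
tick 3: ...###.

...###.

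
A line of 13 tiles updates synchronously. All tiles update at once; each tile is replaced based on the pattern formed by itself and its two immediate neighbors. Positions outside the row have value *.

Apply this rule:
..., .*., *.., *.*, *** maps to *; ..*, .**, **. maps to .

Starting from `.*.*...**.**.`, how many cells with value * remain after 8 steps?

step 1: ******...*..*
step 2: *****.**.**..
step 3: ****.*..*..*.
step 4: ***.***.**.**
step 5: **.*.*.*..*.*
step 6: *.*******.**.
step 7: .*.*****.*..*
step 8: ***.***.***..
count of *: 9

9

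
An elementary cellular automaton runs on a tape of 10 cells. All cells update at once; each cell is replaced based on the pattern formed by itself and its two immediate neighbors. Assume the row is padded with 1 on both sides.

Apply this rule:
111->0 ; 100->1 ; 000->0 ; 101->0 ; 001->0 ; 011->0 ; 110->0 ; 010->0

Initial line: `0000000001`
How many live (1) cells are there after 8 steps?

3

step 1: 1000000000
step 2: 0100000000
step 3: 0010000000
step 4: 1001000000
step 5: 0100100000
step 6: 0010010000
step 7: 1001001000
step 8: 0100100100
count of 1: 3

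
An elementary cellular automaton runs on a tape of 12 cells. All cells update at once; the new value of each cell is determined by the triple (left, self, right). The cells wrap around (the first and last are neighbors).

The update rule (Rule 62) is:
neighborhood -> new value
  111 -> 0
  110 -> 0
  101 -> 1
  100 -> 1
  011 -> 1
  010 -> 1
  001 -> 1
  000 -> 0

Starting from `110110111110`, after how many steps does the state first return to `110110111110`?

step 1: 101101100001
step 2: 011011010011
step 3: 110110111110

3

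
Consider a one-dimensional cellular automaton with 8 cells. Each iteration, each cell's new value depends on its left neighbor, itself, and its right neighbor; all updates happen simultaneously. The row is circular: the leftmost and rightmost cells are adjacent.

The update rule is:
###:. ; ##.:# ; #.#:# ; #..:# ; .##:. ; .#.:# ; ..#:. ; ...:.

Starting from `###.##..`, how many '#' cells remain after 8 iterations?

iteration 1: ..##.##.
iteration 2: ...##.##
iteration 3: #...##.#
iteration 4: ##...##.
iteration 5: .##...##
iteration 6: #.##...#
iteration 7: ##.##...
iteration 8: .##.##..
count of #: 4

4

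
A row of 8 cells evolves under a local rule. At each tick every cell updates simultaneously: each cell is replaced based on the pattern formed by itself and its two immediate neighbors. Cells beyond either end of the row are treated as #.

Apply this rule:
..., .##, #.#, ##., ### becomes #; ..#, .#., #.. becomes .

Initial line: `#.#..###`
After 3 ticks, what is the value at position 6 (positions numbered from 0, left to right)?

#

tick 1: ##...###
tick 2: ##.#.###
tick 3: ###.####
position 6 holds #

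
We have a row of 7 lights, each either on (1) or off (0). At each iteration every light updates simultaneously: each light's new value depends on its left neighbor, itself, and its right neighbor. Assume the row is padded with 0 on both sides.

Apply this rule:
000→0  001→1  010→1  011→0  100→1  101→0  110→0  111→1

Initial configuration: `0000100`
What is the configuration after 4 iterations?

1000101

0001110
0010101
0110101
1000101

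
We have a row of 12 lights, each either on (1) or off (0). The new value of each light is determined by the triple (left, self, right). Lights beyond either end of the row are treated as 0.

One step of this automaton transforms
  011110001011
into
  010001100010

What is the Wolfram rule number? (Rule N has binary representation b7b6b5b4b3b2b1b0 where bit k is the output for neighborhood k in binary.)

position 2: 111 → 0  (bit 7 = 0)
position 4: 110 → 0  (bit 6 = 0)
position 9: 101 → 0  (bit 5 = 0)
position 5: 100 → 1  (bit 4 = 1)
position 1: 011 → 1  (bit 3 = 1)
position 8: 010 → 0  (bit 2 = 0)
position 0: 001 → 0  (bit 1 = 0)
position 6: 000 → 1  (bit 0 = 1)
bits b7..b0 = 00011001 = 25

25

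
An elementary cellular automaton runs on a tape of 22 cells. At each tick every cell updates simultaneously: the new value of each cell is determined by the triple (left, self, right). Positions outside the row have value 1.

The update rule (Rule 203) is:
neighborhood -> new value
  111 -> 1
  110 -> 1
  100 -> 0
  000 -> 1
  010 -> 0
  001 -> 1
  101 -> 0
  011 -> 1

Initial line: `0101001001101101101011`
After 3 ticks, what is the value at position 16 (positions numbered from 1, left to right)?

0000010011101101100011
0111100111101101101111
0111101111101101101111
position 16 holds 1

1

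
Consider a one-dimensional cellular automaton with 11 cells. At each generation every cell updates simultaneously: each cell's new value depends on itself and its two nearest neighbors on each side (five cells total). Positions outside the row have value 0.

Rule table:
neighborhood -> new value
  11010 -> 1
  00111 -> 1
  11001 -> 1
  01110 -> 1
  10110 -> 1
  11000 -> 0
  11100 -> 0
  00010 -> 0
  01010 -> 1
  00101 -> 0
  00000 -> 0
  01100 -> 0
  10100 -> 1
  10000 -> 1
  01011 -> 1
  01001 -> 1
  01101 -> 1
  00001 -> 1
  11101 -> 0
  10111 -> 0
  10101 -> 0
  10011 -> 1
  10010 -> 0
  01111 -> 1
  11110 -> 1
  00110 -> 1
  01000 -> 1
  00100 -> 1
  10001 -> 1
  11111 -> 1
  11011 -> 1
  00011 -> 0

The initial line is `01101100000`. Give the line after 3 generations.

01101010100

01111001000
01110101110
01101010100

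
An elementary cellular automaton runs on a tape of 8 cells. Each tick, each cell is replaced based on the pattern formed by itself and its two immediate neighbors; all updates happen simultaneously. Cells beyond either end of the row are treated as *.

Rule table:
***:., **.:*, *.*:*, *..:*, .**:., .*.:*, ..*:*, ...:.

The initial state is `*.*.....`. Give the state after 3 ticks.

*.*.****

****...*
...**.*.
*.*.****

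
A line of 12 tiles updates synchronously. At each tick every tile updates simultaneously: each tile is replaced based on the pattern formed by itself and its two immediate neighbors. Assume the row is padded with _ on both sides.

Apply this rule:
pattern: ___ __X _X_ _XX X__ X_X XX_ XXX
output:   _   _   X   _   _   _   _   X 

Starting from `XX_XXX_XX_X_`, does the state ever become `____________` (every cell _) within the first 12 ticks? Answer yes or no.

____X_____X_
____X_____X_  (fixed point — unchanged through tick 12)
tick 12 is ____X_____X_, still not uniform _

no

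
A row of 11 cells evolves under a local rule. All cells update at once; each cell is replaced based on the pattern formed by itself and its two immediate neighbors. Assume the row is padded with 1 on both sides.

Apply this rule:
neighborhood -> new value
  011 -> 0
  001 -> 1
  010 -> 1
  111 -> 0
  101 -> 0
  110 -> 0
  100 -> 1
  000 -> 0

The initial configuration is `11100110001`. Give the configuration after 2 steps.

10100111010

00011001010
10100111010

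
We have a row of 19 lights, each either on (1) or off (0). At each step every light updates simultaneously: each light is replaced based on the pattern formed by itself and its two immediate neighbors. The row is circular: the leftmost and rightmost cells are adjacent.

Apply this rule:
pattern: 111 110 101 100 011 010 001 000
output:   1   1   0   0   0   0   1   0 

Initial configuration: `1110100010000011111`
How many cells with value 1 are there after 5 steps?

6

1110000100000101111
1110001000001000111
1110010000010001011
1110100000100010001
1110000001000100010
count of 1: 6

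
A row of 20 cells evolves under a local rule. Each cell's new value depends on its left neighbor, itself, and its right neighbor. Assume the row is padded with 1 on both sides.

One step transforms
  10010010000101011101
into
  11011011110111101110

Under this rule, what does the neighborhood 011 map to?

At position 15 the neighborhood is 011; the next row has 0 there.

0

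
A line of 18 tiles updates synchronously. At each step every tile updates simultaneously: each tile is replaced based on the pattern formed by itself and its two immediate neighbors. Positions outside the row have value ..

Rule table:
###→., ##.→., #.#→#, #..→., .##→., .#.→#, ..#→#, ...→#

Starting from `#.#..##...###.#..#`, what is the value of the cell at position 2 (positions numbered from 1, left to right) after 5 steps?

step 1: ###.#...##...##.##
step 2: ...##.##...##..#..
step 3: ###..#...##...##.#
step 4: ....##.##...##..##
step 5: ####..#...##...#..
position 2 holds #

#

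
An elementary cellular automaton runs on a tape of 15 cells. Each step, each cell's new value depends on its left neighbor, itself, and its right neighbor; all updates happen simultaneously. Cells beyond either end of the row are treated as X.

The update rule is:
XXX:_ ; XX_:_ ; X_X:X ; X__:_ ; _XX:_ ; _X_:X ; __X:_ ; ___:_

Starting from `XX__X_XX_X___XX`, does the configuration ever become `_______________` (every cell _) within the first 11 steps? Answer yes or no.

yes

____XX__XX_____
_______________
all cells are _ at step 2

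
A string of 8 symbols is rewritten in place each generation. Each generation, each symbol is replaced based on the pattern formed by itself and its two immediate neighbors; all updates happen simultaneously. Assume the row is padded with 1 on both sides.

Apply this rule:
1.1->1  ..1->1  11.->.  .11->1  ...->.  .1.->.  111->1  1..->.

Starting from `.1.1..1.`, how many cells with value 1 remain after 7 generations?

1.1..1.1
.1..1.11
1..1.111
..1.1111
.1.11111
1.111111
.1111111
count of 1: 7

7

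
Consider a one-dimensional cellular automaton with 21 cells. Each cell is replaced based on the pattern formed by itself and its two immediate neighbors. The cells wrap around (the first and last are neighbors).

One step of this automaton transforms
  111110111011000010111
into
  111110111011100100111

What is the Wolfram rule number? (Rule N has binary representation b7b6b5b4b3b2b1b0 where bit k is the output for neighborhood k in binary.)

218

position 0: 111 → 1  (bit 7 = 1)
position 4: 110 → 1  (bit 6 = 1)
position 5: 101 → 0  (bit 5 = 0)
position 12: 100 → 1  (bit 4 = 1)
position 6: 011 → 1  (bit 3 = 1)
position 16: 010 → 0  (bit 2 = 0)
position 15: 001 → 1  (bit 1 = 1)
position 13: 000 → 0  (bit 0 = 0)
bits b7..b0 = 11011010 = 218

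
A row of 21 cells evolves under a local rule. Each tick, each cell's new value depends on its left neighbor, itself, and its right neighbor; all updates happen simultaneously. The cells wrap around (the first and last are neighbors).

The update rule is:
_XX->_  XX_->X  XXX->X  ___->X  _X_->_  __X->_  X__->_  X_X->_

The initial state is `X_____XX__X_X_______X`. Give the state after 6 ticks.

X_XXX__X______XXXXX__
___XX____XXXX__XXXX__
XX__X_XX__XXX___XXX_X
XX_____X___XX_X__XX__
_X_XXX___X__X_____X__
____XX_X______XXX___X

____XX_X______XXX___X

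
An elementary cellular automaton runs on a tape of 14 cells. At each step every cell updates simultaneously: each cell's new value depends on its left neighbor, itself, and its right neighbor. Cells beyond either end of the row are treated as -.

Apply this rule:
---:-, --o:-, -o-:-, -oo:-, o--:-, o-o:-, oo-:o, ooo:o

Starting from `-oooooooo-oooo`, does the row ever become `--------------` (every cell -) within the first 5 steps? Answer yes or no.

no

step 1: --ooooooo--ooo
step 2: ---oooooo---oo
step 3: ----ooooo----o
step 4: -----oooo-----
step 5: ------ooo-----
step 5 is ------ooo-----, still not uniform -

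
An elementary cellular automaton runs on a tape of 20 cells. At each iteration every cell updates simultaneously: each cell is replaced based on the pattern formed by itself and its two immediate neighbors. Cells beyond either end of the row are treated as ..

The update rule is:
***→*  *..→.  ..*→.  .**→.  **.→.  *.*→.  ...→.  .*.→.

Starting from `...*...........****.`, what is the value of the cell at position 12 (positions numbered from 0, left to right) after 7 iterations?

................**..
....................
....................  (fixed point — unchanged through iteration 7)
position 12 holds .

.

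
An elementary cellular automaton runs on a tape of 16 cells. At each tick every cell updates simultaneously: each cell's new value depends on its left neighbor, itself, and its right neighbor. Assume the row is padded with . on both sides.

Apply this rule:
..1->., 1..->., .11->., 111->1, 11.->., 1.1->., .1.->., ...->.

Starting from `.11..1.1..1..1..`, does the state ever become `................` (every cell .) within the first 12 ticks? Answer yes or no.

................
all cells are . at tick 1

yes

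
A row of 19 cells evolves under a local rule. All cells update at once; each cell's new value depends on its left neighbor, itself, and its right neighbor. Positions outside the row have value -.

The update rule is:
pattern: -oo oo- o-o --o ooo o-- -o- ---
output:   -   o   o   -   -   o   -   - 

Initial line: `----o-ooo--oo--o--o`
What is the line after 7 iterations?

-----------o--oo--o

iteration 1: -----o--oo--oo--o--
iteration 2: ------o--oo--oo--o-
iteration 3: -------o--oo--oo--o
iteration 4: --------o--oo--oo--
iteration 5: ---------o--oo--oo-
iteration 6: ----------o--oo--oo
iteration 7: -----------o--oo--o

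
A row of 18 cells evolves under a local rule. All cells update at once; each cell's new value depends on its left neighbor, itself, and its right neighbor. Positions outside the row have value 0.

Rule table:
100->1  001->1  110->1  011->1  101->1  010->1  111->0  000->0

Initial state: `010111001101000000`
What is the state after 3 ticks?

111101111111100000
100111000000110000
111101100001111000

111101100001111000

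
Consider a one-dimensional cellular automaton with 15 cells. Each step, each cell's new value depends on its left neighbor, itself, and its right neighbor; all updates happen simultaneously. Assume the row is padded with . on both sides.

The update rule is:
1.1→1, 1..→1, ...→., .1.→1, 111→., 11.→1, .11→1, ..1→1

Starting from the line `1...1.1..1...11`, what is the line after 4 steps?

11.11111111.111
1111......111.1
1..11....11.111
111111..11111.1

111111..11111.1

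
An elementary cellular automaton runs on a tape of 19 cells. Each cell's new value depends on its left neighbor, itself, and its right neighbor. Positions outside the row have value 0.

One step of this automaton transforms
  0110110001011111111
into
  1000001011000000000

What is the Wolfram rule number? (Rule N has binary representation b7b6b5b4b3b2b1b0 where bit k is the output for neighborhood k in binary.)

22

position 12: 111 → 0  (bit 7 = 0)
position 2: 110 → 0  (bit 6 = 0)
position 3: 101 → 0  (bit 5 = 0)
position 6: 100 → 1  (bit 4 = 1)
position 1: 011 → 0  (bit 3 = 0)
position 9: 010 → 1  (bit 2 = 1)
position 0: 001 → 1  (bit 1 = 1)
position 7: 000 → 0  (bit 0 = 0)
bits b7..b0 = 00010110 = 22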